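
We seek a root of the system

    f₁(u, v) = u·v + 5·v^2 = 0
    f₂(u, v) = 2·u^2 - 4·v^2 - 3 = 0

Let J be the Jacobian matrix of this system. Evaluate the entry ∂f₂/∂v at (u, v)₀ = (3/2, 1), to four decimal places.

-8.0000

∂f₂/∂v = -8·v.
At (3/2, 1) this is -8.0000.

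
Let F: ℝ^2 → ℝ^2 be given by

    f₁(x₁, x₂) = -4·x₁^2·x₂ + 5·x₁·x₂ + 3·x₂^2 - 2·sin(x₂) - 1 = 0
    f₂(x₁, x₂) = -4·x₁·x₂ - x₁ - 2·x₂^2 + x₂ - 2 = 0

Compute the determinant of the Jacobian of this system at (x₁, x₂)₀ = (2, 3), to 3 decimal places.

808.740

J = [[-8·x₁·x₂ + 5·x₂, -4·x₁^2 + 5·x₁ + 6·x₂ - 2·cos(x₂)], [-4·x₂ - 1, -4·x₁ - 4·x₂ + 1]].
At the point, J = [[-33.000, 13.97998], [-13.000, -19.000]].
det J = 808.740.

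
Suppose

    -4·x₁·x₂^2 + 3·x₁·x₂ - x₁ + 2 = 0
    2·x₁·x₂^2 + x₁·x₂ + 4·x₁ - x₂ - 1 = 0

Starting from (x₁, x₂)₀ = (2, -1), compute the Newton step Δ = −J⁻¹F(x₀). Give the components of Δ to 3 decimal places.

At (2, -1): F = (-14.000, 10.000).
Jacobian J = [[-4·x₂^2 + 3·x₂ - 1, -8·x₁·x₂ + 3·x₁], [2·x₂^2 + x₂ + 4, 4·x₁·x₂ + x₁ - 1]].
At the point, J = [[-8.000, 22.000], [5.000, -7.000]] (det J = -54.000).
Solving J·Δ = −F gives Δ = (-2.259, -0.185).

(-2.259, -0.185)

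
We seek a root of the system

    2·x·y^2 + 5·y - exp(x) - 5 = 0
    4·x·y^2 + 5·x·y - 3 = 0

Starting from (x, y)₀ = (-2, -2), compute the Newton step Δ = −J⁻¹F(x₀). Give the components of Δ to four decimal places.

(7.8681, -1.4640)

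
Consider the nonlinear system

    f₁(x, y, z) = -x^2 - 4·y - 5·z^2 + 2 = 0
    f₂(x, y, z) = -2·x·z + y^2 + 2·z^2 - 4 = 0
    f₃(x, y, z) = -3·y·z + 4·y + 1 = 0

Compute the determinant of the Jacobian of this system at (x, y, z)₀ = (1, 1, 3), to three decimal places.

J = [[-2·x, -4, -10·z], [-2·z, 2·y, -2·x + 4·z], [0, -3·z + 4, -3·y]].
At the point, J = [[-2.000, -4.000, -30.000], [-6.000, 2.000, 10.000], [0.000, -5.000, -3.000]].
det J = -916.000.

-916.000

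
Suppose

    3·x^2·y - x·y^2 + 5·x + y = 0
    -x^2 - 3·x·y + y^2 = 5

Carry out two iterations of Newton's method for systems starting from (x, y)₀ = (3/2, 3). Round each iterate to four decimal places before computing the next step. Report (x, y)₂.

(1.1619, 5.1184)

At (3/2, 3): F = (17.2500, -11.7500).
Jacobian J = [[6·x·y - y^2 + 5, 3·x^2 - 2·x·y + 1], [-2·x - 3·y, -3·x + 2·y]].
At the point, J = [[23.0000, -1.2500], [-12.0000, 1.5000]] (det J = 19.5000).
Solving J·Δ = −F gives Δ = (-0.5737, 3.2436).
Then the next iterate is (x, y)₁ = (0.9263, 6.2436).
Round to (0.9263, 6.2436) and repeat: F = (-9.162808, 15.774169), J = [[0.718139, -7.992798], [-20.5834, 9.7083]].
Δ = (0.2356, -1.1252), so (x, y)₂ = (1.1619, 5.1184).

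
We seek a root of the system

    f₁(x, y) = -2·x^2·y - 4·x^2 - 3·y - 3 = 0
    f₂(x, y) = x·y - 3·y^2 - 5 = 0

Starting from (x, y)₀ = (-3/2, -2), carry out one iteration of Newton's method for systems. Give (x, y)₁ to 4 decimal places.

At (-3/2, -2): F = (3.0000, -14.0000).
Jacobian J = [[-4·x·y - 8·x, -2·x^2 - 3], [y, x - 6·y]].
At the point, J = [[0.0000, -7.5000], [-2.0000, 10.5000]] (det J = -15.0000).
Solving J·Δ = −F gives Δ = (-4.9000, 0.4000).
Then the next iterate is (x, y)₁ = (-6.4000, -1.6000).

(-6.4000, -1.6000)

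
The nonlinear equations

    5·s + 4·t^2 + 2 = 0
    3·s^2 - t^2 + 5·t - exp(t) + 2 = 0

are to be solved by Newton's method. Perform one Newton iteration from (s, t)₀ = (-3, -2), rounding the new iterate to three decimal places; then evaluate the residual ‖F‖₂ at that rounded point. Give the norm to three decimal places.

3.421

At (-3, -2): F = (3.000, 14.86466).
Jacobian J = [[5, 8·t], [6·s, -2·t - exp(t) + 5]].
At the point, J = [[5.000, -16.000], [-18.000, 8.86466]] (det J = -243.67668).
Solving J·Δ = −F gives Δ = (1.085, 0.527).
Then the next iterate is (s, t)₁ = (-1.915, -1.473).
Re-evaluating at (-1.915, -1.473): F = (1.10392, 3.23771), so ‖F‖₂ = 3.421.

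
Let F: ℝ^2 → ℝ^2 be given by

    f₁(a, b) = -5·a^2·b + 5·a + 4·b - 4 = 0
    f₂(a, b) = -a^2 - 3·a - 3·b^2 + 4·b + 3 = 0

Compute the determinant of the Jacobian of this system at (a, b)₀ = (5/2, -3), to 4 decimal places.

J = [[-10·a·b + 5, -5·a^2 + 4], [-2·a - 3, -6·b + 4]].
At the point, J = [[80.0000, -27.2500], [-8.0000, 22.0000]].
det J = 1542.0000.

1542.0000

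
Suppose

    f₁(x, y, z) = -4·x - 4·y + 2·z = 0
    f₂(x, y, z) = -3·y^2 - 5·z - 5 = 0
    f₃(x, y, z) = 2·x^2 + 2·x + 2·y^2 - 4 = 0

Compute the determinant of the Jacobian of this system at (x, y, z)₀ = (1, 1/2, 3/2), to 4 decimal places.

116.0000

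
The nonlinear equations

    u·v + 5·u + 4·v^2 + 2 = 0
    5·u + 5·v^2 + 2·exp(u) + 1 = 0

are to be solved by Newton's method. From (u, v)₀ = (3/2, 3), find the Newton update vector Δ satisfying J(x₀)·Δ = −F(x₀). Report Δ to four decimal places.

(-0.7997, -1.7099)

At (3/2, 3): F = (50.0000, 62.463378).
Jacobian J = [[v + 5, u + 8·v], [2·exp(u) + 5, 10·v]].
At the point, J = [[8.0000, 25.5000], [13.963378, 30.0000]] (det J = -116.066143).
Solving J·Δ = −F gives Δ = (-0.7997, -1.7099).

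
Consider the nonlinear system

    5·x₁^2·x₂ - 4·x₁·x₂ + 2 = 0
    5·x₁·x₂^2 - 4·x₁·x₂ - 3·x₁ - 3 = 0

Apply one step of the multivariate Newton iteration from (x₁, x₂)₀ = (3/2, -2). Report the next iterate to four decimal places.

(1.3110, -1.1729)

At (3/2, -2): F = (-8.5000, 34.5000).
Jacobian J = [[10·x₁·x₂ - 4·x₂, 5·x₁^2 - 4·x₁], [5·x₂^2 - 4·x₂ - 3, 10·x₁·x₂ - 4·x₁]].
At the point, J = [[-22.0000, 5.2500], [25.0000, -36.0000]] (det J = 660.7500).
Solving J·Δ = −F gives Δ = (-0.1890, 0.8271).
Then the next iterate is (x₁, x₂)₁ = (1.3110, -1.1729).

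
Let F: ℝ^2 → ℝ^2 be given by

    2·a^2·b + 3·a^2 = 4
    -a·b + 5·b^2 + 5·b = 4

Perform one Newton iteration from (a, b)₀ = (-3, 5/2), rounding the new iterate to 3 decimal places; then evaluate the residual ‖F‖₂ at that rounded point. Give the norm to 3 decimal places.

21.853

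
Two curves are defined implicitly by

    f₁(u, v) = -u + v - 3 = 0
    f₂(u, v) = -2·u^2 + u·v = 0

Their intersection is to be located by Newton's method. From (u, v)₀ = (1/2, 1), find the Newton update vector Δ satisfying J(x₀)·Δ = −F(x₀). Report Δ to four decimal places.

At (1/2, 1): F = (-2.5000, 0.0000).
Jacobian J = [[-1, 1], [-4·u + v, u]].
At the point, J = [[-1.0000, 1.0000], [-1.0000, 0.5000]] (det J = 0.5000).
Solving J·Δ = −F gives Δ = (2.5000, 5.0000).

(2.5000, 5.0000)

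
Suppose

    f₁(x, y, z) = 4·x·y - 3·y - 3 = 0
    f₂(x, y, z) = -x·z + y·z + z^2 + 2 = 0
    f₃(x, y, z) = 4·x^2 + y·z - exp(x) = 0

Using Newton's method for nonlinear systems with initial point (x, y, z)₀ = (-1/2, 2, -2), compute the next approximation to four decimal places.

(0.5482, 1.0772, 1.2948)

At (-1/2, 2, -2): F = (-13.0000, 1.0000, -3.606531).
Jacobian J = [[4·y, 4·x - 3, 0], [-z, z, -x + y + 2·z], [8·x - exp(x), z, y]].
At the point, J = [[8.0000, -5.0000, 0.0000], [2.0000, -2.0000, -1.5000], [-4.606531, -2.0000, 2.0000]] (det J = -70.548980).
Solving J·Δ = −F gives Δ = (1.0482, -0.9228, 3.2948).
Then the next iterate is (x, y, z)₁ = (0.5482, 1.0772, 1.2948).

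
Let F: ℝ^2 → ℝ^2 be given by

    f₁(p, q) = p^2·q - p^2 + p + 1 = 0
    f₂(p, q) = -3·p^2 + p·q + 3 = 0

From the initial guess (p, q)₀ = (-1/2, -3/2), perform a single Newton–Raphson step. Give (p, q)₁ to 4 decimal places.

At (-1/2, -3/2): F = (-0.1250, 3.0000).
Jacobian J = [[2·p·q - 2·p + 1, p^2], [-6·p + q, p]].
At the point, J = [[3.5000, 0.2500], [1.5000, -0.5000]] (det J = -2.1250).
Solving J·Δ = −F gives Δ = (-0.3235, 5.0294).
Then the next iterate is (p, q)₁ = (-0.8235, 3.5294).

(-0.8235, 3.5294)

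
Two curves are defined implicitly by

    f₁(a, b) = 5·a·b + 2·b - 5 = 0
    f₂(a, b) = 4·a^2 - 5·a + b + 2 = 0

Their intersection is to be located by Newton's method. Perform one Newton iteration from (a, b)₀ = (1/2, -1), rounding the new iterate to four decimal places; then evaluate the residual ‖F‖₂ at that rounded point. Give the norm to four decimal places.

1318.1449

At (1/2, -1): F = (-9.5000, -0.5000).
Jacobian J = [[5·b, 5·a + 2], [8·a - 5, 1]].
At the point, J = [[-5.0000, 4.5000], [-1.0000, 1.0000]] (det J = -0.5000).
Solving J·Δ = −F gives Δ = (-14.5000, -14.0000).
Then the next iterate is (a, b)₁ = (-14.0000, -15.0000).
Re-evaluating at (-14.0000, -15.0000): F = (1015.0000, 841.0000), so ‖F‖₂ = 1318.1449.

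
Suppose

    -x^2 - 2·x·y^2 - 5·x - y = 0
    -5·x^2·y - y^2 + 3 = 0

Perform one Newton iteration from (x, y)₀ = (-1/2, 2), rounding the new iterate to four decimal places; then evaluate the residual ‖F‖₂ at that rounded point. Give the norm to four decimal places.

At (-1/2, 2): F = (4.2500, -3.5000).
Jacobian J = [[-2·x - 2·y^2 - 5, -4·x·y - 1], [-10·x·y, -5·x^2 - 2·y]].
At the point, J = [[-12.0000, 3.0000], [10.0000, -5.2500]] (det J = 33.0000).
Solving J·Δ = −F gives Δ = (0.3580, 0.0152).
Then the next iterate is (x, y)₁ = (-0.1420, 2.0152).
Re-evaluating at (-0.1420, 2.0152): F = (-0.172031, -1.264204), so ‖F‖₂ = 1.2759.

1.2759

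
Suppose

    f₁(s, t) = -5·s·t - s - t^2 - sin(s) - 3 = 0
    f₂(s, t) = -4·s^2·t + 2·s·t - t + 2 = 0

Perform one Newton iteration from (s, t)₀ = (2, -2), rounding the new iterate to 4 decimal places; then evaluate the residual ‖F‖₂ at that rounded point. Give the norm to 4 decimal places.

At (2, -2): F = (10.090703, 28.0000).
Jacobian J = [[-5·t - cos(s) - 1, -5·s - 2·t], [-8·s·t + 2·t, -4·s^2 + 2·s - 1]].
At the point, J = [[9.416147, -6.0000], [28.0000, -13.0000]] (det J = 45.590091).
Solving J·Δ = −F gives Δ = (-0.8077, 0.4143).
Then the next iterate is (s, t)₁ = (1.1923, -1.5857).
Re-evaluating at (1.1923, -1.5857): F = (1.817185, 8.821233), so ‖F‖₂ = 9.0065.

9.0065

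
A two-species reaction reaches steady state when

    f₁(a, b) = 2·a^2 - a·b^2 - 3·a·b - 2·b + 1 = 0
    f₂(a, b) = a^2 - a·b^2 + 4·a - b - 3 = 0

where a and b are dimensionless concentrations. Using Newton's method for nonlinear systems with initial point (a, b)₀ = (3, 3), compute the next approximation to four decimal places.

(-0.0140, 2.2098)

At (3, 3): F = (-41.0000, -12.0000).
Jacobian J = [[4·a - b^2 - 3·b, -2·a·b - 3·a - 2], [2·a - b^2 + 4, -2·a·b - 1]].
At the point, J = [[-6.0000, -29.0000], [1.0000, -19.0000]] (det J = 143.0000).
Solving J·Δ = −F gives Δ = (-3.0140, -0.7902).
Then the next iterate is (a, b)₁ = (-0.0140, 2.2098).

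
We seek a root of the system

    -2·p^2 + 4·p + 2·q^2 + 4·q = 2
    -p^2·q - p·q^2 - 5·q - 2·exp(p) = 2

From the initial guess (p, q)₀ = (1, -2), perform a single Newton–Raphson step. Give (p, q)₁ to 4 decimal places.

At (1, -2): F = (0.0000, 0.563436).
Jacobian J = [[-4·p + 4, 4·q + 4], [-2·p·q - q^2 - 2·exp(p), -p^2 - 2·p·q - 5]].
At the point, J = [[0.0000, -4.0000], [-5.436564, -2.0000]] (det J = -21.746255).
Solving J·Δ = −F gives Δ = (0.1036, 0.0000).
Then the next iterate is (p, q)₁ = (1.1036, -2.0000).

(1.1036, -2.0000)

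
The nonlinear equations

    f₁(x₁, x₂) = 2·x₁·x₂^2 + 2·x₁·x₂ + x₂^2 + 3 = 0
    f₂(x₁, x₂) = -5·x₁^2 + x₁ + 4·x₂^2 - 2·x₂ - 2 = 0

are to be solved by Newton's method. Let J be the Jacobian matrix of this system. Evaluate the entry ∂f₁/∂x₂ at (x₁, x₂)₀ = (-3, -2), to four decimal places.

14.0000

∂f₁/∂x₂ = 4·x₁·x₂ + 2·x₁ + 2·x₂.
At (-3, -2) this is 14.0000.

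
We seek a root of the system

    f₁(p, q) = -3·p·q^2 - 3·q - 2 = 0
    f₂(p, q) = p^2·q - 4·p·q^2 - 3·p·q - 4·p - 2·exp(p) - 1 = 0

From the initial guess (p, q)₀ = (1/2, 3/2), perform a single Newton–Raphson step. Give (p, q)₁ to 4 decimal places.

At (1/2, 3/2): F = (-9.8750, -12.672443).
Jacobian J = [[-3·q^2, -6·p·q - 3], [2·p·q - 4·q^2 - 3·q - 2·exp(p) - 4, p^2 - 8·p·q - 3·p]].
At the point, J = [[-6.7500, -7.5000], [-19.297443, -7.2500]] (det J = -95.793319).
Solving J·Δ = −F gives Δ = (-0.2448, -1.0964).
Then the next iterate is (p, q)₁ = (0.2552, 0.4036).

(0.2552, 0.4036)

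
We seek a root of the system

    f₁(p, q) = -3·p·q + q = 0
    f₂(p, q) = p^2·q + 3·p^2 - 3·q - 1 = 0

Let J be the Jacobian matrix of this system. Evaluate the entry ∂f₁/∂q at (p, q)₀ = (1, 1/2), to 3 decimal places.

-2.000

∂f₁/∂q = -3·p + 1.
At (1, 1/2) this is -2.000.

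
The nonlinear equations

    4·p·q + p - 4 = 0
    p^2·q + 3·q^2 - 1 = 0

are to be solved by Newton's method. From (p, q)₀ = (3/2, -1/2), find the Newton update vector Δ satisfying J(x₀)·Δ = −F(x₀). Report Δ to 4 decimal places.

(-1.2692, 0.7051)

At (3/2, -1/2): F = (-5.5000, -1.3750).
Jacobian J = [[4·q + 1, 4·p], [2·p·q, p^2 + 6·q]].
At the point, J = [[-1.0000, 6.0000], [-1.5000, -0.7500]] (det J = 9.7500).
Solving J·Δ = −F gives Δ = (-1.2692, 0.7051).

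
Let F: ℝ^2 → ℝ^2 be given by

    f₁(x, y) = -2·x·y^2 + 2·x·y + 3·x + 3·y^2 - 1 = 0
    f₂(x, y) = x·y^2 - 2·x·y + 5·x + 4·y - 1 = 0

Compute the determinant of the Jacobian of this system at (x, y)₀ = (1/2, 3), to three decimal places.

J = [[-2·y^2 + 2·y + 3, -4·x·y + 2·x + 6·y], [y^2 - 2·y + 5, 2·x·y - 2·x + 4]].
At the point, J = [[-9.000, 13.000], [8.000, 6.000]].
det J = -158.000.

-158.000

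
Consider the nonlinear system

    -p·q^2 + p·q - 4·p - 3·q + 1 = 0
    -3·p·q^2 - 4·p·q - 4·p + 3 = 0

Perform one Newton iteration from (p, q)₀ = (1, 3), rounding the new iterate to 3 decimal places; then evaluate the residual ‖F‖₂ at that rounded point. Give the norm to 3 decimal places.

6.380

At (1, 3): F = (-18.000, -40.000).
Jacobian J = [[-q^2 + q - 4, -2·p·q + p - 3], [-3·q^2 - 4·q - 4, -6·p·q - 4·p]].
At the point, J = [[-10.000, -8.000], [-43.000, -22.000]] (det J = -124.000).
Solving J·Δ = −F gives Δ = (0.613, -3.016).
Then the next iterate is (p, q)₁ = (1.613, -0.016).
Re-evaluating at (1.613, -0.016): F = (-5.43022, -3.35001), so ‖F‖₂ = 6.380.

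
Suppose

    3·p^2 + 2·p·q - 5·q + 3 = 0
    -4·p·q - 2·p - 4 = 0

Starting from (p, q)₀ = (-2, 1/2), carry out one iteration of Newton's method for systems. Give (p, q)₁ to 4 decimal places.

(-1.0323, 0.4839)

At (-2, 1/2): F = (10.5000, 4.0000).
Jacobian J = [[6·p + 2·q, 2·p - 5], [-4·q - 2, -4·p]].
At the point, J = [[-11.0000, -9.0000], [-4.0000, 8.0000]] (det J = -124.0000).
Solving J·Δ = −F gives Δ = (0.9677, -0.0161).
Then the next iterate is (p, q)₁ = (-1.0323, 0.4839).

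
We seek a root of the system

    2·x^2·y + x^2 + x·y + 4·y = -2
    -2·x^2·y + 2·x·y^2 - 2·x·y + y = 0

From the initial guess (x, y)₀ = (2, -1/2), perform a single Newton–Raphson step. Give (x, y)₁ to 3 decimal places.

At (2, -1/2): F = (-1.000, 6.500).
Jacobian J = [[4·x·y + 2·x + y, 2·x^2 + x + 4], [-4·x·y + 2·y^2 - 2·y, -2·x^2 + 4·x·y - 2·x + 1]].
At the point, J = [[-0.500, 14.000], [5.500, -15.000]] (det J = -69.500).
Solving J·Δ = −F gives Δ = (-1.094, 0.032).
Then the next iterate is (x, y)₁ = (0.906, -0.468).

(0.906, -0.468)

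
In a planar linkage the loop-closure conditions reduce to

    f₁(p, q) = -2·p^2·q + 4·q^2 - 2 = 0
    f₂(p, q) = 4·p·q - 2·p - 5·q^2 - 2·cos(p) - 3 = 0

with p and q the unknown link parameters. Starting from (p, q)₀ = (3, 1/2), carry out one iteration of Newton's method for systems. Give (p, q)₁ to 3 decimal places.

At (3, 1/2): F = (-10.000, -2.27002).
Jacobian J = [[-4·p·q, -2·p^2 + 8·q], [4·q + 2·sin(p) - 2, 4·p - 10·q]].
At the point, J = [[-6.000, -14.000], [0.28224, 7.000]] (det J = -38.04864).
Solving J·Δ = −F gives Δ = (-2.675, 0.432).
Then the next iterate is (p, q)₁ = (0.325, 0.932).

(0.325, 0.932)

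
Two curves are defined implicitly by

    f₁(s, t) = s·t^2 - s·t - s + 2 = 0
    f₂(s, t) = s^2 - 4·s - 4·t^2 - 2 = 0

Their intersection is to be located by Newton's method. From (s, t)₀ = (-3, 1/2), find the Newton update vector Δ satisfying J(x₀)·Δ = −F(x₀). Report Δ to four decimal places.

At (-3, 1/2): F = (5.7500, 18.0000).
Jacobian J = [[t^2 - t - 1, 2·s·t - s], [2·s - 4, -8·t]].
At the point, J = [[-1.2500, 0.0000], [-10.0000, -4.0000]] (det J = 5.0000).
Solving J·Δ = −F gives Δ = (4.6000, -7.0000).

(4.6000, -7.0000)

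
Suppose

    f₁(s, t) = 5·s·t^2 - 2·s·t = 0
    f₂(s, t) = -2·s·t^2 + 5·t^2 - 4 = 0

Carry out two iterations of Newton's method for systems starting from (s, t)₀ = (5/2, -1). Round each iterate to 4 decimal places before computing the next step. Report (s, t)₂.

At (5/2, -1): F = (17.5000, -4.0000).
Jacobian J = [[5·t^2 - 2·t, 10·s·t - 2·s], [-2·t^2, -4·s·t + 10·t]].
At the point, J = [[7.0000, -30.0000], [-2.0000, 0.0000]] (det J = -60.0000).
Solving J·Δ = −F gives Δ = (-2.0000, 0.1167).
Then the next iterate is (s, t)₁ = (0.5000, -0.8833).
Round to (0.5000, -0.8833) and repeat: F = (2.833847, -0.879124), J = [[5.667694, -5.4165], [-1.560438, -7.0664]].
Δ = (-0.5110, -0.0116), so (s, t)₂ = (-0.0110, -0.8949).

(-0.0110, -0.8949)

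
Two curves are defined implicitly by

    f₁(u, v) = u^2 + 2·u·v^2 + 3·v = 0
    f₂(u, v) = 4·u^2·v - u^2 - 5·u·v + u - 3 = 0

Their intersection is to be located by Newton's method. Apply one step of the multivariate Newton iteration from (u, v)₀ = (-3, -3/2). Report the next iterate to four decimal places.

(-1.7137, -0.9796)

At (-3, -3/2): F = (-9.0000, -91.5000).
Jacobian J = [[2·u + 2·v^2, 4·u·v + 3], [8·u·v - 2·u - 5·v + 1, 4·u^2 - 5·u]].
At the point, J = [[-1.5000, 21.0000], [50.5000, 51.0000]] (det J = -1137.0000).
Solving J·Δ = −F gives Δ = (1.2863, 0.5204).
Then the next iterate is (u, v)₁ = (-1.7137, -0.9796).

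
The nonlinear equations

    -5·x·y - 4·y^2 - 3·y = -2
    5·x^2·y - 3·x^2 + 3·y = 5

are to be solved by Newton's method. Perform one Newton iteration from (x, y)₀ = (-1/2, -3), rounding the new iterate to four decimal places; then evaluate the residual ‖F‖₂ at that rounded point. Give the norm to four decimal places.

At (-1/2, -3): F = (-32.5000, -18.5000).
Jacobian J = [[-5·y, -5·x - 8·y - 3], [10·x·y - 6·x, 5·x^2 + 3]].
At the point, J = [[15.0000, 23.5000], [18.0000, 4.2500]] (det J = -359.2500).
Solving J·Δ = −F gives Δ = (0.8257, 0.8559).
Then the next iterate is (x, y)₁ = (0.3257, -2.1441).
Re-evaluating at (0.3257, -2.1441): F = (-6.464692, -12.887777), so ‖F‖₂ = 14.4183.

14.4183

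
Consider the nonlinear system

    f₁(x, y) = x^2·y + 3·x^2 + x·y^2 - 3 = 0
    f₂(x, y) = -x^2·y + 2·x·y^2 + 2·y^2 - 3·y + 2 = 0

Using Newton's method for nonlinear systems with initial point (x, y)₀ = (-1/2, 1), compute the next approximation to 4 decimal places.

At (-1/2, 1): F = (-2.5000, -0.2500).
Jacobian J = [[2·x·y + 6·x + y^2, x^2 + 2·x·y], [-2·x·y + 2·y^2, -x^2 + 4·x·y + 4·y - 3]].
At the point, J = [[-3.0000, -0.7500], [3.0000, -1.2500]] (det J = 6.0000).
Solving J·Δ = −F gives Δ = (-0.4896, -1.3750).
Then the next iterate is (x, y)₁ = (-0.9896, -0.3750).

(-0.9896, -0.3750)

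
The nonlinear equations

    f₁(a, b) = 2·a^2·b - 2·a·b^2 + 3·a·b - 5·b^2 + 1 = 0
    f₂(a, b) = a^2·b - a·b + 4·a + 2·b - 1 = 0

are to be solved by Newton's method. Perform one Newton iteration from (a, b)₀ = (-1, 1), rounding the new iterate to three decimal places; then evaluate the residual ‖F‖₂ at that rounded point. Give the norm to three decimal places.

At (-1, 1): F = (-3.000, -1.000).
Jacobian J = [[4·a·b - 2·b^2 + 3·b, 2·a^2 - 4·a·b + 3·a - 10·b], [2·a·b - b + 4, a^2 - a + 2]].
At the point, J = [[-3.000, -7.000], [1.000, 4.000]] (det J = -5.000).
Solving J·Δ = −F gives Δ = (-3.800, 1.200).
Then the next iterate is (a, b)₁ = (-4.800, 2.200).
Re-evaluating at (-4.800, 2.200): F = (92.960, 45.448), so ‖F‖₂ = 103.475.

103.475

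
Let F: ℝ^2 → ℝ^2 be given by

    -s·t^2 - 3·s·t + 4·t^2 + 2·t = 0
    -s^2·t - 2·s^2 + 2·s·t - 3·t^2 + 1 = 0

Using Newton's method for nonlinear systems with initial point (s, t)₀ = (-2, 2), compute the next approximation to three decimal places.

At (-2, 2): F = (40.000, -35.000).
Jacobian J = [[-t^2 - 3·t, -2·s·t - 3·s + 8·t + 2], [-2·s·t - 4·s + 2·t, -s^2 + 2·s - 6·t]].
At the point, J = [[-10.000, 32.000], [20.000, -20.000]] (det J = -440.000).
Solving J·Δ = −F gives Δ = (0.727, -1.023).
Then the next iterate is (s, t)₁ = (-1.273, 0.977).

(-1.273, 0.977)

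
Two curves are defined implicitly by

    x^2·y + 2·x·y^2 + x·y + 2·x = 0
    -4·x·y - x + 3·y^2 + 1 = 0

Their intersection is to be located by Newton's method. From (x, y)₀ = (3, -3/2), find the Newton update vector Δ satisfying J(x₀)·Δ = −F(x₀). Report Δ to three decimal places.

(-0.921, 0.864)

At (3, -3/2): F = (1.500, 22.750).
Jacobian J = [[2·x·y + 2·y^2 + y + 2, x^2 + 4·x·y + x], [-4·y - 1, -4·x + 6·y]].
At the point, J = [[-4.000, -6.000], [5.000, -21.000]] (det J = 114.000).
Solving J·Δ = −F gives Δ = (-0.921, 0.864).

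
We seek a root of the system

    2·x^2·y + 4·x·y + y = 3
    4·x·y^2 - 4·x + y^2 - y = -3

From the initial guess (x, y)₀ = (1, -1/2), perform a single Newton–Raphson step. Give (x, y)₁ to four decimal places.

At (1, -1/2): F = (-6.5000, 0.7500).
Jacobian J = [[4·x·y + 4·y, 2·x^2 + 4·x + 1], [4·y^2 - 4, 8·x·y + 2·y - 1]].
At the point, J = [[-4.0000, 7.0000], [-3.0000, -6.0000]] (det J = 45.0000).
Solving J·Δ = −F gives Δ = (-0.7500, 0.5000).
Then the next iterate is (x, y)₁ = (0.2500, 0.0000).

(0.2500, 0.0000)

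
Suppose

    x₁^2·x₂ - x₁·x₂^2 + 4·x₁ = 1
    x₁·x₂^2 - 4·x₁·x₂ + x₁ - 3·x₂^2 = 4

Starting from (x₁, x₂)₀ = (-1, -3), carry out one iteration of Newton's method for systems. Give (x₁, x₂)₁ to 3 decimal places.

At (-1, -3): F = (1.000, -53.000).
Jacobian J = [[2·x₁·x₂ - x₂^2 + 4, x₁^2 - 2·x₁·x₂], [x₂^2 - 4·x₂ + 1, 2·x₁·x₂ - 4·x₁ - 6·x₂]].
At the point, J = [[1.000, -5.000], [22.000, 28.000]] (det J = 138.000).
Solving J·Δ = −F gives Δ = (1.717, 0.543).
Then the next iterate is (x₁, x₂)₁ = (0.717, -2.457).

(0.717, -2.457)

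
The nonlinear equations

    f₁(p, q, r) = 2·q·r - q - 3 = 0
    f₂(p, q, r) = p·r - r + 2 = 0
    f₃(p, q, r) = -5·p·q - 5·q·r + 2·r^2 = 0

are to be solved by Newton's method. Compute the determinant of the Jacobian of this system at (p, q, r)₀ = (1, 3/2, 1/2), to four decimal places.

J = [[0, 2·r - 1, 2·q], [r, 0, p - 1], [-5·q, -5·p - 5·r, -5·q + 4·r]].
At the point, J = [[0.0000, 0.0000, 3.0000], [0.5000, 0.0000, 0.0000], [-7.5000, -7.5000, -5.5000]].
det J = -11.2500.

-11.2500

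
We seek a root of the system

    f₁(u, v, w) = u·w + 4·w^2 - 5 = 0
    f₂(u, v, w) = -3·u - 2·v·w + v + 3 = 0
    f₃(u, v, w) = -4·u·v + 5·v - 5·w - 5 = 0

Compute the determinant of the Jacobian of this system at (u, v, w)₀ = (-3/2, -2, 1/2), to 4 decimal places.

-104.5000

J = [[w, 0, u + 8·w], [-3, -2·w + 1, -2·v], [-4·v, -4·u + 5, -5]].
At the point, J = [[0.5000, 0.0000, 2.5000], [-3.0000, 0.0000, 4.0000], [8.0000, 11.0000, -5.0000]].
det J = -104.5000.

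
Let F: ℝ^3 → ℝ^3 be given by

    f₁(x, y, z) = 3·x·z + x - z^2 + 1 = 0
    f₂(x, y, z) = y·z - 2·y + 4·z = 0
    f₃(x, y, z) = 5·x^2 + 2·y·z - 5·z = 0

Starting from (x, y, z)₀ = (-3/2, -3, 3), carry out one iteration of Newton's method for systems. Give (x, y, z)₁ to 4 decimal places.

(-2.7347, -8.6336, -0.3664)

At (-3/2, -3, 3): F = (-23.0000, 9.0000, -21.7500).
Jacobian J = [[3·z + 1, 0, 3·x - 2·z], [0, z - 2, y + 4], [10·x, 2·z, 2·y - 5]].
At the point, J = [[10.0000, 0.0000, -10.5000], [0.0000, 1.0000, 1.0000], [-15.0000, 6.0000, -11.0000]] (det J = -327.5000).
Solving J·Δ = −F gives Δ = (-1.2347, -5.6336, -3.3664).
Then the next iterate is (x, y, z)₁ = (-2.7347, -8.6336, -0.3664).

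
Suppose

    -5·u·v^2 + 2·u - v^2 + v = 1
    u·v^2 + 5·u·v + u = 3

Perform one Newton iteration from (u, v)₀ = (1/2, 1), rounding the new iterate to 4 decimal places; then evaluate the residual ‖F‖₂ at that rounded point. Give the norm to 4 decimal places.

At (1/2, 1): F = (-2.5000, 0.5000).
Jacobian J = [[-5·v^2 + 2, -10·u·v - 2·v + 1], [v^2 + 5·v + 1, 2·u·v + 5·u]].
At the point, J = [[-3.0000, -6.0000], [7.0000, 3.5000]] (det J = 31.5000).
Solving J·Δ = −F gives Δ = (0.1825, -0.5079).
Then the next iterate is (u, v)₁ = (0.6825, 0.4921).
Re-evaluating at (0.6825, 0.4921): F = (-0.211442, -0.472933), so ‖F‖₂ = 0.5180.

0.5180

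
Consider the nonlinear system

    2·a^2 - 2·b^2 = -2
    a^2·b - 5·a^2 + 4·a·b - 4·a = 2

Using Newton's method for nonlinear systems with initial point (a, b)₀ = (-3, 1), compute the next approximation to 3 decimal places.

(-1.439, 0.818)

At (-3, 1): F = (18.000, -38.000).
Jacobian J = [[4·a, -4·b], [2·a·b - 10·a + 4·b - 4, a^2 + 4·a]].
At the point, J = [[-12.000, -4.000], [24.000, -3.000]] (det J = 132.000).
Solving J·Δ = −F gives Δ = (1.561, -0.182).
Then the next iterate is (a, b)₁ = (-1.439, 0.818).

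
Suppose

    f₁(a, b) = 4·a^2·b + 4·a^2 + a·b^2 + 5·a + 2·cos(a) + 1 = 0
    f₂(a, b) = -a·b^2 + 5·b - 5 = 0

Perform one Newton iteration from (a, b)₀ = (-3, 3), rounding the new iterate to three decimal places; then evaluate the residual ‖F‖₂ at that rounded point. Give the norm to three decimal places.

At (-3, 3): F = (101.02002, 37.000).
Jacobian J = [[8·a·b + 8·a + b^2 - 2·sin(a) + 5, 4·a^2 + 2·a·b], [-b^2, -2·a·b + 5]].
At the point, J = [[-81.71776, 18.000], [-9.000, 23.000]] (det J = -1717.50848).
Solving J·Δ = −F gives Δ = (0.965, -1.231).
Then the next iterate is (a, b)₁ = (-2.035, 1.769).
Re-evaluating at (-2.035, 1.769): F = (29.42954, 10.21325), so ‖F‖₂ = 31.151.

31.151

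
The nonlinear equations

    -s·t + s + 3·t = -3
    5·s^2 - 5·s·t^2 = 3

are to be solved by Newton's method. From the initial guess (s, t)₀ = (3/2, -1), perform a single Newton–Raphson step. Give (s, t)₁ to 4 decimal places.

At (3/2, -1): F = (3.0000, 0.7500).
Jacobian J = [[-t + 1, -s + 3], [10·s - 5·t^2, -10·s·t]].
At the point, J = [[2.0000, 1.5000], [10.0000, 15.0000]] (det J = 15.0000).
Solving J·Δ = −F gives Δ = (-2.9250, 1.9000).
Then the next iterate is (s, t)₁ = (-1.4250, 0.9000).

(-1.4250, 0.9000)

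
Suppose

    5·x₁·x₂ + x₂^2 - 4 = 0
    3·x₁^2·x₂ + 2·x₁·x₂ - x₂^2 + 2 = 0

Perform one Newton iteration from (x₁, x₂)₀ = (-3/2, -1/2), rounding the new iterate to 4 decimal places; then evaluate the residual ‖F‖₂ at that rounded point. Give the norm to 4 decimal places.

0.0048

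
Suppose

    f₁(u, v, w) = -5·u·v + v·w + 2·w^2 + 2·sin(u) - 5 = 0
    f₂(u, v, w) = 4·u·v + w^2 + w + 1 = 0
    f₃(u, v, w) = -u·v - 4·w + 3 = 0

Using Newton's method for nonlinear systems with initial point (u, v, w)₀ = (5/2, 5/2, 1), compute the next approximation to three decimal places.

(2.839, -0.616, 0.923)

At (5/2, 5/2, 1): F = (-30.55306, 28.000, -7.250).
Jacobian J = [[-5·v + 2·cos(u), -5·u + w, v + 4·w], [4·v, 4·u, 2·w + 1], [-v, -u, -4]].
At the point, J = [[-14.10229, -11.500, 6.500], [10.000, 10.000, 3.000], [-2.500, -2.500, -4.000]] (det J = 84.57434).
Solving J·Δ = −F gives Δ = (0.339, -3.116, -0.077).
Then the next iterate is (u, v, w)₁ = (2.839, -0.616, 0.923).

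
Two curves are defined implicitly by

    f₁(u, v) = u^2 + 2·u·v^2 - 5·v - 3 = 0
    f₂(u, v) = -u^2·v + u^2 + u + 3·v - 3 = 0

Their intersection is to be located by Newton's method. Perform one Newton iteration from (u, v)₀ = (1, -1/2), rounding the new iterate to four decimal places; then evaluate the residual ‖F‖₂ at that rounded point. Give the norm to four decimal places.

0.1415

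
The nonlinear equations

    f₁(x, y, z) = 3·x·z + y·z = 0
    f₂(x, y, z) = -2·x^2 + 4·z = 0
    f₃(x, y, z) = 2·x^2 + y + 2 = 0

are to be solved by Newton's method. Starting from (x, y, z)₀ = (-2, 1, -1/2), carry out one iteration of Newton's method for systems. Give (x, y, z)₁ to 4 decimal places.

At (-2, 1, -1/2): F = (2.5000, -10.0000, 11.0000).
Jacobian J = [[3·z, z, 3·x + y], [-4·x, 0, 4], [4·x, 1, 0]].
At the point, J = [[-1.5000, -0.5000, -5.0000], [8.0000, 0.0000, 4.0000], [-8.0000, 1.0000, 0.0000]] (det J = -18.0000).
Solving J·Δ = −F gives Δ = (1.0000, -3.0000, 0.5000).
Then the next iterate is (x, y, z)₁ = (-1.0000, -2.0000, 0.0000).

(-1.0000, -2.0000, 0.0000)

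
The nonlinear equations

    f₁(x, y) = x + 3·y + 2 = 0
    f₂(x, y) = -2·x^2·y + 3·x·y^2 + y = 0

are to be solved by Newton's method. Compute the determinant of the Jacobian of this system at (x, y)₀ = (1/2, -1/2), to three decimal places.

-6.250

J = [[1, 3], [-4·x·y + 3·y^2, -2·x^2 + 6·x·y + 1]].
At the point, J = [[1.000, 3.000], [1.750, -1.000]].
det J = -6.250.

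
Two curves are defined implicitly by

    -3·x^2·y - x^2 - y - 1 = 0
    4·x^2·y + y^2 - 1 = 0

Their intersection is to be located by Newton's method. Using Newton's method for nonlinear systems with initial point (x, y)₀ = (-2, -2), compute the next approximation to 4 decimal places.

At (-2, -2): F = (21.0000, -29.0000).
Jacobian J = [[-6·x·y - 2·x, -3·x^2 - 1], [8·x·y, 4·x^2 + 2·y]].
At the point, J = [[-20.0000, -13.0000], [32.0000, 12.0000]] (det J = 176.0000).
Solving J·Δ = −F gives Δ = (0.7102, 0.5227).
Then the next iterate is (x, y)₁ = (-1.2898, -1.4773).

(-1.2898, -1.4773)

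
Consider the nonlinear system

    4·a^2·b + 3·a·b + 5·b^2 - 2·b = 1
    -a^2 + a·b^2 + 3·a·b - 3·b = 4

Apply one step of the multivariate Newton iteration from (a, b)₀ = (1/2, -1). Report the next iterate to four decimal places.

At (1/2, -1): F = (3.5000, -2.2500).
Jacobian J = [[8·a·b + 3·b, 4·a^2 + 3·a + 10·b - 2], [-2·a + b^2 + 3·b, 2·a·b + 3·a - 3]].
At the point, J = [[-7.0000, -9.5000], [-3.0000, -2.5000]] (det J = -11.0000).
Solving J·Δ = −F gives Δ = (-2.7386, 2.3864).
Then the next iterate is (a, b)₁ = (-2.2386, 1.3864).

(-2.2386, 1.3864)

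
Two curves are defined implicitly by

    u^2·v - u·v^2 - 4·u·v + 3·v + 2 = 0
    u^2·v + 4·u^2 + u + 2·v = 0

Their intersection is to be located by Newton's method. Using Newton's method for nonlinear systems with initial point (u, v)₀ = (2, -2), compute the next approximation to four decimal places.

(1.2414, -1.8621)

At (2, -2): F = (-4.0000, 6.0000).
Jacobian J = [[2·u·v - v^2 - 4·v, u^2 - 2·u·v - 4·u + 3], [2·u·v + 8·u + 1, u^2 + 2]].
At the point, J = [[-4.0000, 7.0000], [9.0000, 6.0000]] (det J = -87.0000).
Solving J·Δ = −F gives Δ = (-0.7586, 0.1379).
Then the next iterate is (u, v)₁ = (1.2414, -1.8621).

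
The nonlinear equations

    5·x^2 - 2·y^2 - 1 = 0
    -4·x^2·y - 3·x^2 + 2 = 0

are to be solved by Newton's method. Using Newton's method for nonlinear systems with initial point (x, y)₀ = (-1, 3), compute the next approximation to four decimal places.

At (-1, 3): F = (-14.0000, -13.0000).
Jacobian J = [[10·x, -4·y], [-8·x·y - 6·x, -4·x^2]].
At the point, J = [[-10.0000, -12.0000], [30.0000, -4.0000]] (det J = 400.0000).
Solving J·Δ = −F gives Δ = (0.2500, -1.3750).
Then the next iterate is (x, y)₁ = (-0.7500, 1.6250).

(-0.7500, 1.6250)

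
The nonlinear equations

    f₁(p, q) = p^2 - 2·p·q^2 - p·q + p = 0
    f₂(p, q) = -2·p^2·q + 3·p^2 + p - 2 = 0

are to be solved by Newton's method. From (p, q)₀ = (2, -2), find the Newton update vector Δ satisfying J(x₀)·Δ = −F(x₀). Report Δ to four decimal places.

(-0.8643, 0.3668)

At (2, -2): F = (-6.0000, 28.0000).
Jacobian J = [[2·p - 2·q^2 - q + 1, -4·p·q - p], [-4·p·q + 6·p + 1, -2·p^2]].
At the point, J = [[-1.0000, 14.0000], [29.0000, -8.0000]] (det J = -398.0000).
Solving J·Δ = −F gives Δ = (-0.8643, 0.3668).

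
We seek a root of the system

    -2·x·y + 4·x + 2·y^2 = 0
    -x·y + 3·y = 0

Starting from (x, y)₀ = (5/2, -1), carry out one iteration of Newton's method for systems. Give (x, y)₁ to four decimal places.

(2.1667, 0.6667)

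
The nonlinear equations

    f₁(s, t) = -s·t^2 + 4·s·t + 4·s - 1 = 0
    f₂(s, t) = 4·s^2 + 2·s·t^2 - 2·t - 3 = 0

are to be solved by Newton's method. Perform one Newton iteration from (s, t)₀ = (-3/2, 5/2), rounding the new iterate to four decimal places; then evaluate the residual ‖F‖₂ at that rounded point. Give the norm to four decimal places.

At (-3/2, 5/2): F = (-12.6250, -17.7500).
Jacobian J = [[-t^2 + 4·t + 4, -2·s·t + 4·s], [8·s + 2·t^2, 4·s·t - 2]].
At the point, J = [[7.7500, 1.5000], [0.5000, -17.0000]] (det J = -132.5000).
Solving J·Δ = −F gives Δ = (1.8208, -0.9906).
Then the next iterate is (s, t)₁ = (0.3208, 1.5094).
Re-evaluating at (0.3208, 1.5094): F = (1.489187, -4.145400), so ‖F‖₂ = 4.4048.

4.4048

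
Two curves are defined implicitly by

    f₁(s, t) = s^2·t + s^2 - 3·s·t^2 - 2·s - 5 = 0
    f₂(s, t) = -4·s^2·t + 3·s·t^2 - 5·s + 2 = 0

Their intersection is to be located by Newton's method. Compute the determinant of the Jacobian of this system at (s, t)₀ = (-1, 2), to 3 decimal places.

J = [[2·s·t + 2·s - 3·t^2 - 2, s^2 - 6·s·t], [-8·s·t + 3·t^2 - 5, -4·s^2 + 6·s·t]].
At the point, J = [[-20.000, 13.000], [23.000, -16.000]].
det J = 21.000.

21.000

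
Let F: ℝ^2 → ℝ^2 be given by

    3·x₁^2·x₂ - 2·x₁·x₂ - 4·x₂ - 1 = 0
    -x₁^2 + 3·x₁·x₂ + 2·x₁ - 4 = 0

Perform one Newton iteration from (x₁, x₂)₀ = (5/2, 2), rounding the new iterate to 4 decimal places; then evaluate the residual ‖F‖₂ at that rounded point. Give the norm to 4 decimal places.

4.3495

At (5/2, 2): F = (18.5000, 9.7500).
Jacobian J = [[6·x₁·x₂ - 2·x₂, 3·x₁^2 - 2·x₁ - 4], [-2·x₁ + 3·x₂ + 2, 3·x₁]].
At the point, J = [[26.0000, 9.7500], [3.0000, 7.5000]] (det J = 165.7500).
Solving J·Δ = −F gives Δ = (-0.2636, -1.1946).
Then the next iterate is (x₁, x₂)₁ = (2.2364, 0.8054).
Re-evaluating at (2.2364, 0.8054): F = (4.260595, 0.874905), so ‖F‖₂ = 4.3495.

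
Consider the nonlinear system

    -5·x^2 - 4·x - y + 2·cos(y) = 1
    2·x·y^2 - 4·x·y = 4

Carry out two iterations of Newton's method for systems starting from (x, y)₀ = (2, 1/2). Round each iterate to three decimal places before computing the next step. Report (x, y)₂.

(0.412, -1.137)

At (2, 1/2): F = (-27.74483, -7.000).
Jacobian J = [[-10·x - 4, -2·sin(y) - 1], [2·y^2 - 4·y, 4·x·y - 4·x]].
At the point, J = [[-24.000, -1.95885], [-1.500, -4.000]] (det J = 93.06172).
Solving J·Δ = −F gives Δ = (-1.045, -1.358).
Then the next iterate is (x, y)₁ = (0.955, -0.858).
Round to (0.955, -0.858) and repeat: F = (-7.21422, 0.68363), J = [[-13.550, 0.51307], [4.90433, -7.09756]].
Δ = (-0.543, -0.279), so (x, y)₂ = (0.412, -1.137).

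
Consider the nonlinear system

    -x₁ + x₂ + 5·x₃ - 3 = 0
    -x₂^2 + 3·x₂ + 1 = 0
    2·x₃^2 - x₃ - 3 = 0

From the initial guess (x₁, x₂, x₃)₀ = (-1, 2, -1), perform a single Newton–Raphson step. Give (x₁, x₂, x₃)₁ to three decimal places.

(-3.000, 5.000, -1.000)

At (-1, 2, -1): F = (-5.000, 3.000, 0.000).
Jacobian J = [[-1, 1, 5], [0, -2·x₂ + 3, 0], [0, 0, 4·x₃ - 1]].
At the point, J = [[-1.000, 1.000, 5.000], [0.000, -1.000, 0.000], [0.000, 0.000, -5.000]] (det J = -5.000).
Solving J·Δ = −F gives Δ = (-2.000, 3.000, 0.000).
Then the next iterate is (x₁, x₂, x₃)₁ = (-3.000, 5.000, -1.000).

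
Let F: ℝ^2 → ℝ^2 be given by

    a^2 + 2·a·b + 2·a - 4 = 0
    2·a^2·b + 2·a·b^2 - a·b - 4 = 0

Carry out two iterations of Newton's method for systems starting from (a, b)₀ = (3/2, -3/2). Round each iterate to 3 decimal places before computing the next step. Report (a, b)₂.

At (3/2, -3/2): F = (-3.250, -1.750).
Jacobian J = [[2·a + 2·b + 2, 2·a], [4·a·b + 2·b^2 - b, 2·a^2 + 4·a·b - a]].
At the point, J = [[2.000, 3.000], [-3.000, -6.000]] (det J = -3.000).
Solving J·Δ = −F gives Δ = (8.250, -4.417).
Then the next iterate is (a, b)₁ = (9.750, -5.917).
Round to (9.750, -5.917) and repeat: F = (-4.819, -388.56654), J = [[9.666, 19.500], [-154.82422, -50.388]].
Δ = (-3.088, 1.778), so (a, b)₂ = (6.662, -4.139).

(6.662, -4.139)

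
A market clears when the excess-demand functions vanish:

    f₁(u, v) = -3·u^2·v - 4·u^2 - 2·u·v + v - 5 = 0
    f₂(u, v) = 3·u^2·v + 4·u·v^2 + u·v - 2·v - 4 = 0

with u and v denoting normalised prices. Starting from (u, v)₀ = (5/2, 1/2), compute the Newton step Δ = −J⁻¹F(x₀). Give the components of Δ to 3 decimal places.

(-1.630, 0.224)

At (5/2, 1/2): F = (-41.375, 8.125).
Jacobian J = [[-6·u·v - 8·u - 2·v, -3·u^2 - 2·u + 1], [6·u·v + 4·v^2 + v, 3·u^2 + 8·u·v + u - 2]].
At the point, J = [[-28.500, -22.750], [9.000, 29.250]] (det J = -628.875).
Solving J·Δ = −F gives Δ = (-1.630, 0.224).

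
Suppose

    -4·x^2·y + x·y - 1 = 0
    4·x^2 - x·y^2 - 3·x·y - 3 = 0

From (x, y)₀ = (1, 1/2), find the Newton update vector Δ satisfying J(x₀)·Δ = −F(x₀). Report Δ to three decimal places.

(-0.237, -0.557)

At (1, 1/2): F = (-2.500, -0.750).
Jacobian J = [[-8·x·y + y, -4·x^2 + x], [8·x - y^2 - 3·y, -2·x·y - 3·x]].
At the point, J = [[-3.500, -3.000], [6.250, -4.000]] (det J = 32.750).
Solving J·Δ = −F gives Δ = (-0.237, -0.557).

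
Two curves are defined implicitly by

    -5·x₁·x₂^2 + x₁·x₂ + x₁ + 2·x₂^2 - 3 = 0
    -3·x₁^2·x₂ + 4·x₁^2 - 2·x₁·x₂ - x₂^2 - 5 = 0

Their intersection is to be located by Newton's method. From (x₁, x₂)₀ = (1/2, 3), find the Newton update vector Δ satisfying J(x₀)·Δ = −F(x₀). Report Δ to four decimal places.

(0.0103, -2.3695)

At (1/2, 3): F = (-5.5000, -18.2500).
Jacobian J = [[-5·x₂^2 + x₂ + 1, -10·x₁·x₂ + x₁ + 4·x₂], [-6·x₁·x₂ + 8·x₁ - 2·x₂, -3·x₁^2 - 2·x₁ - 2·x₂]].
At the point, J = [[-41.0000, -2.5000], [-11.0000, -7.7500]] (det J = 290.2500).
Solving J·Δ = −F gives Δ = (0.0103, -2.3695).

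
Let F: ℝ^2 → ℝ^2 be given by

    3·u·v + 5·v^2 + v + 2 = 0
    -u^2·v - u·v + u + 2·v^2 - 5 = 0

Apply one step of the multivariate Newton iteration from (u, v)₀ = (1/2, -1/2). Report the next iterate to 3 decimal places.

(2.096, -0.658)

At (1/2, -1/2): F = (2.000, -3.625).
Jacobian J = [[3·v, 3·u + 10·v + 1], [-2·u·v - v + 1, -u^2 - u + 4·v]].
At the point, J = [[-1.500, -2.500], [2.000, -2.750]] (det J = 9.125).
Solving J·Δ = −F gives Δ = (1.596, -0.158).
Then the next iterate is (u, v)₁ = (2.096, -0.658).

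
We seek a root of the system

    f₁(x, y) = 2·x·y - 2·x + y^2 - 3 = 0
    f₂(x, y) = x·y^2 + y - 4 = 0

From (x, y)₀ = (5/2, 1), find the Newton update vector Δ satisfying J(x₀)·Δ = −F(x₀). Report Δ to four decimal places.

(-1.2143, 0.2857)

At (5/2, 1): F = (-2.0000, -0.5000).
Jacobian J = [[2·y - 2, 2·x + 2·y], [y^2, 2·x·y + 1]].
At the point, J = [[0.0000, 7.0000], [1.0000, 6.0000]] (det J = -7.0000).
Solving J·Δ = −F gives Δ = (-1.2143, 0.2857).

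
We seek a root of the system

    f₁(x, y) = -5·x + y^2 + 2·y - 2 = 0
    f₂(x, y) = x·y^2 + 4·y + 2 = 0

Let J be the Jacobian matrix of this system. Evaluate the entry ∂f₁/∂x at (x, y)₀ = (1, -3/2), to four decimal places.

∂f₁/∂x = -5.
At (1, -3/2) this is -5.0000.

-5.0000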